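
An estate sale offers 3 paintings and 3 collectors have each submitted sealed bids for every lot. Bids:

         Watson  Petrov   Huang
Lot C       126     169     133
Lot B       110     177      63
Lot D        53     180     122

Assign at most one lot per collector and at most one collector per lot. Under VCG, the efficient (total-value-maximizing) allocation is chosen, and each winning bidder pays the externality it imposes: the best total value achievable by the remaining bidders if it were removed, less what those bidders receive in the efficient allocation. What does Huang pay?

Efficient allocation: Watson→Lot C ($126), Petrov→Lot B ($177), Huang→Lot D ($122); total welfare W = $425.
Huang receives Lot D at value $122, so the others get W − 122 = $303.
Without Huang: best allocation of the remaining 2 bidders over all 3 lots is Watson→Lot C ($126), Petrov→Lot D ($180), total $306.
VCG payment = (others' best without Huang) − (others' welfare with Huang) = 306 − 303 = $3.

Huang pays $3.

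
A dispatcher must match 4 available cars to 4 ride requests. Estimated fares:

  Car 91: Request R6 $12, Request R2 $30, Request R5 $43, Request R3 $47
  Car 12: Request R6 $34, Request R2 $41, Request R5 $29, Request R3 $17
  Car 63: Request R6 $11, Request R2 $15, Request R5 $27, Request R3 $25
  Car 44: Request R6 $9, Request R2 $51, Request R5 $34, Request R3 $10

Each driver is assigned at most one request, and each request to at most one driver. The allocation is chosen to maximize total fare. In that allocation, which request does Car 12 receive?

Optimal: Car 91→Request R3 ($47), Car 12→Request R6 ($34), Car 63→Request R5 ($27), Car 44→Request R2 ($51) — total 47+34+27+51 = $159.
Row-greedy (each driver in turn takes its best remaining request) gives $124, worse by 35.
Next-best assignment: Car 91→Request R5, Car 12→Request R6, Car 63→Request R3, Car 44→Request R2 = $153.
Every other assignment is strictly worse.
Car 12's own top request is Request R2 ($41), but forcing Car 12→Request R2 and reassigning the rest optimally gives only $133 — worse by 26.

Car 12 receives Request R6.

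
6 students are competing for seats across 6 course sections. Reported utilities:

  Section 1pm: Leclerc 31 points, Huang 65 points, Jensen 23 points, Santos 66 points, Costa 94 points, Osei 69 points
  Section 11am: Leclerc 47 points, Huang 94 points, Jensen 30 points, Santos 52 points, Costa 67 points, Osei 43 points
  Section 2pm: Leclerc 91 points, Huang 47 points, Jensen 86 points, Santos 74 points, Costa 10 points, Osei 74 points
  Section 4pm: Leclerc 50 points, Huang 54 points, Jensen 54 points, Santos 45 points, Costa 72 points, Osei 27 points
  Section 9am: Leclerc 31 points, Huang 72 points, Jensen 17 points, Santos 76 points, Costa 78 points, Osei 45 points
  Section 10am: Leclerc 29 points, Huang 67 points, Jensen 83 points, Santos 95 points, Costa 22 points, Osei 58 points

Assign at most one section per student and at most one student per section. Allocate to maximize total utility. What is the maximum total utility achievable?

This is the linear assignment problem.
Optimal: Leclerc→Section 2pm (91 points), Huang→Section 11am (94 points), Jensen→Section 10am (83 points), Santos→Section 9am (76 points), Costa→Section 4pm (72 points), Osei→Section 1pm (69 points) — total 91+94+83+76+72+69 = 485 points.
Column-greedy (each section in turn goes to its best remaining student) gives 467 points, worse by 18.
Swapping Costa↔Leclerc (Costa→Section 2pm 10 points, Leclerc→Section 4pm 50 points) loses 103.

Maximum total: 485 points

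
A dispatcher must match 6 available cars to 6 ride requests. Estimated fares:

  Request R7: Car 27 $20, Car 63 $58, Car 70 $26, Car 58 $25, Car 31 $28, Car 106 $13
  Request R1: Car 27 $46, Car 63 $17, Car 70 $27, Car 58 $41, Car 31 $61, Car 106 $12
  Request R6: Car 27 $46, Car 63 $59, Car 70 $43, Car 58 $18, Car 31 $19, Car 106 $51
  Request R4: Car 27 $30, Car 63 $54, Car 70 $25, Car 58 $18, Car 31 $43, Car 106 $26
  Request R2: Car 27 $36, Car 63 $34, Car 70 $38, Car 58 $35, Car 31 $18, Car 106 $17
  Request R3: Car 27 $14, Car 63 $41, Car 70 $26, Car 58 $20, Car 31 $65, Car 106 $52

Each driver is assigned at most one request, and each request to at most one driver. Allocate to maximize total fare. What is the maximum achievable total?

Max total: $283

Optimal: Car 27→Request R4 ($30), Car 63→Request R7 ($58), Car 70→Request R2 ($38), Car 58→Request R1 ($41), Car 31→Request R3 ($65), Car 106→Request R6 ($51) — total 30+58+38+41+65+51 = $283.
Column-greedy (each request in turn goes to its best remaining driver) gives $258, worse by 25.
Next-best assignment: Car 27→Request R1, Car 63→Request R7, Car 70→Request R4, Car 58→Request R2, Car 31→Request R3, Car 106→Request R6 = $280.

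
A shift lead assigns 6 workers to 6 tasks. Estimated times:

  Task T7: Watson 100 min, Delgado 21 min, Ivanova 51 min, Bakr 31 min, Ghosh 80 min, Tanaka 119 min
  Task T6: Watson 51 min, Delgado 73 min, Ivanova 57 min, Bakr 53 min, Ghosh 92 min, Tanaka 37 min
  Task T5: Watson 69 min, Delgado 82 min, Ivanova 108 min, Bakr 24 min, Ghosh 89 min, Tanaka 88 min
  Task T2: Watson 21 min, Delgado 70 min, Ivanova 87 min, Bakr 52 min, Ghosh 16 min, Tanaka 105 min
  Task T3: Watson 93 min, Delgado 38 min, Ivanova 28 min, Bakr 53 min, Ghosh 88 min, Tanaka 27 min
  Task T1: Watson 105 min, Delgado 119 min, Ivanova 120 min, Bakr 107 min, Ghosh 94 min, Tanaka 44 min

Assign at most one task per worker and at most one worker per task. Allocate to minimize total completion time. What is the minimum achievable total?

Min total: 184 min

Optimal: Watson→Task T6 (51 min), Delgado→Task T7 (21 min), Ivanova→Task T3 (28 min), Bakr→Task T5 (24 min), Ghosh→Task T2 (16 min), Tanaka→Task T1 (44 min) — total 51+21+28+24+16+44 = 184 min.
Row-greedy (each worker in turn takes its cheapest remaining task) gives 230 min, worse by 46.
Next-best assignment: Watson→Task T6, Delgado→Task T3, Ivanova→Task T7, Bakr→Task T5, Ghosh→Task T2, Tanaka→Task T1 = 224 min.
Swapping Delgado↔Ghosh (Delgado→Task T2 70 min, Ghosh→Task T7 80 min) adds 113.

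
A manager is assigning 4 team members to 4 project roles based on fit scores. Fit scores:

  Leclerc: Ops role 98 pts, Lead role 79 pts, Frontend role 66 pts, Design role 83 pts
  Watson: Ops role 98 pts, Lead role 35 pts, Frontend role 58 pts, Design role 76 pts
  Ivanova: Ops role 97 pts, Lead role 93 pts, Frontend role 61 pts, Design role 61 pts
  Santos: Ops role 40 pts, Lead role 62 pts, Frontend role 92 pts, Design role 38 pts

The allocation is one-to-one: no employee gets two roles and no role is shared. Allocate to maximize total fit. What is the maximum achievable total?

Optimal: Leclerc→Design role (83 pts), Watson→Ops role (98 pts), Ivanova→Lead role (93 pts), Santos→Frontend role (92 pts) — total 83+98+93+92 = 366 pts.
Row-greedy (each employee in turn takes its best remaining role) gives 359 pts, worse by 7.
Swapping Leclerc↔Santos (Leclerc→Frontend role 66 pts, Santos→Design role 38 pts) loses 71.

Max total: 366 pts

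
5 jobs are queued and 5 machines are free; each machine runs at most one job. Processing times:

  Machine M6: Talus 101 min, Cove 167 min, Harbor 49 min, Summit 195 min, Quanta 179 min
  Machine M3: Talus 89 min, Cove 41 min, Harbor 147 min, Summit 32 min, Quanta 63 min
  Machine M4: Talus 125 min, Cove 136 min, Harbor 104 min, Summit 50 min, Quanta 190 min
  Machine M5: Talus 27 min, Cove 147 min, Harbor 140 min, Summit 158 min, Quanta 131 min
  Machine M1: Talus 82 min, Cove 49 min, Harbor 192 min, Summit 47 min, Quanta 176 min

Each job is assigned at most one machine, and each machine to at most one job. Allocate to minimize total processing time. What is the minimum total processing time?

Optimal: Talus→Machine M5 (27 min), Cove→Machine M1 (49 min), Harbor→Machine M6 (49 min), Summit→Machine M4 (50 min), Quanta→Machine M3 (63 min) — total 27+49+49+50+63 = 238 min.
Column-greedy (each machine in turn goes to its cheapest remaining job) gives 386 min, worse by 148.

Minimum total: 238 min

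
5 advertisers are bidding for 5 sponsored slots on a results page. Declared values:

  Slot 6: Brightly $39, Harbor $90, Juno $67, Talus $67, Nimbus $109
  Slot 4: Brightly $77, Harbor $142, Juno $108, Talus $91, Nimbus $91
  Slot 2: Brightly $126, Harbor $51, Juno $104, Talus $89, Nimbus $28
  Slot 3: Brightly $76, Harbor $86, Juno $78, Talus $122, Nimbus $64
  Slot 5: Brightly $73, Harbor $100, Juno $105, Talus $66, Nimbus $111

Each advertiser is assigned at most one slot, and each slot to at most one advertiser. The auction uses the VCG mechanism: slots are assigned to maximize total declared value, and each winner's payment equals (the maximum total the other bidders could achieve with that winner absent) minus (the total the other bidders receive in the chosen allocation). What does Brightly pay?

Brightly pays $1.

Efficient allocation: Brightly→Slot 2 ($126), Harbor→Slot 4 ($142), Juno→Slot 5 ($105), Talus→Slot 3 ($122), Nimbus→Slot 6 ($109); total welfare W = $604.
Brightly receives Slot 2 at value $126, so the others get W − 126 = $478.
Without Brightly: best allocation of the remaining 4 bidders over all 5 slots is Harbor→Slot 4 ($142), Juno→Slot 2 ($104), Talus→Slot 3 ($122), Nimbus→Slot 5 ($111), total $479.
VCG payment = (others' best without Brightly) − (others' welfare with Brightly) = 479 − 478 = $1.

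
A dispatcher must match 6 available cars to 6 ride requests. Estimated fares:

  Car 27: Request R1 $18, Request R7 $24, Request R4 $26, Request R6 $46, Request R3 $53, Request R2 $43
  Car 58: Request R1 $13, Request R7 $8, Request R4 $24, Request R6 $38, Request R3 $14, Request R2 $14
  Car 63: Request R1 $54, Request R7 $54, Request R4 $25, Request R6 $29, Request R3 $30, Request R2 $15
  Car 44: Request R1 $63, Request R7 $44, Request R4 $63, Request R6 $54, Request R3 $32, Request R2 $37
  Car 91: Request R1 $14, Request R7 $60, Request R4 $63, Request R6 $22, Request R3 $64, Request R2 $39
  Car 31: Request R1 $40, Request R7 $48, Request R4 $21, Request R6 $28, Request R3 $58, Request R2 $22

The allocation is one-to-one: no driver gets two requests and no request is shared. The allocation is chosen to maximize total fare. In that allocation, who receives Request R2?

This is a one-to-one assignment (maximum-weight bipartite matching).
Optimal: Car 27→Request R2 ($43), Car 58→Request R6 ($38), Car 63→Request R7 ($54), Car 44→Request R1 ($63), Car 91→Request R4 ($63), Car 31→Request R3 ($58) — total 43+38+54+63+63+58 = $319.
Max-entry greedy (repeatedly take the single best remaining cell) gives $273, worse by 46.
Next-best assignment: Car 27→Request R2, Car 58→Request R6, Car 63→Request R1, Car 44→Request R4, Car 91→Request R7, Car 31→Request R3 = $316.
Car 27's own top request is Request R3 ($53), but forcing Car 27→Request R3 and reassigning the rest optimally gives only $295 — worse by 24.

Car 27 receives Request R2.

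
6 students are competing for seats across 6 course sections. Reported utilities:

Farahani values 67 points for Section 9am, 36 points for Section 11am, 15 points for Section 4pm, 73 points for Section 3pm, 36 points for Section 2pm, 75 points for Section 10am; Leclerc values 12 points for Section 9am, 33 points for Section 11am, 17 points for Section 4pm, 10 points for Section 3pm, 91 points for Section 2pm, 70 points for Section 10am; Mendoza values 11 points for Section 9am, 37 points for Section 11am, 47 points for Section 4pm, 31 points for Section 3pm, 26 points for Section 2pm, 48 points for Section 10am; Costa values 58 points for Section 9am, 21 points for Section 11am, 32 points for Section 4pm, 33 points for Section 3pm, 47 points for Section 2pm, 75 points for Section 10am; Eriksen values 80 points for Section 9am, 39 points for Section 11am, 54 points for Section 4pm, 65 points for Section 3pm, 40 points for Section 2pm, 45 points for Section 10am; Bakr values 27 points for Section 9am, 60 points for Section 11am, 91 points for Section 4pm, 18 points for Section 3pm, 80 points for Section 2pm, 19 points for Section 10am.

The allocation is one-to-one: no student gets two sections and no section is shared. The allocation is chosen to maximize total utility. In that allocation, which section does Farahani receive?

Farahani receives Section 3pm.

Optimal: Farahani→Section 3pm (73 points), Leclerc→Section 2pm (91 points), Mendoza→Section 11am (37 points), Costa→Section 10am (75 points), Eriksen→Section 9am (80 points), Bakr→Section 4pm (91 points) — total 73+91+37+75+80+91 = 447 points.
Column-greedy (each section in turn goes to its best remaining student) gives 426 points, worse by 21.
Next-best assignment: Farahani→Section 9am, Leclerc→Section 2pm, Mendoza→Section 11am, Costa→Section 10am, Eriksen→Section 3pm, Bakr→Section 4pm = 426 points.
Checked against all permutations: 447 points is optimal.
Farahani's own top section is Section 10am (75 points), but forcing Farahani→Section 10am and reassigning the rest optimally gives only 417 points — worse by 30.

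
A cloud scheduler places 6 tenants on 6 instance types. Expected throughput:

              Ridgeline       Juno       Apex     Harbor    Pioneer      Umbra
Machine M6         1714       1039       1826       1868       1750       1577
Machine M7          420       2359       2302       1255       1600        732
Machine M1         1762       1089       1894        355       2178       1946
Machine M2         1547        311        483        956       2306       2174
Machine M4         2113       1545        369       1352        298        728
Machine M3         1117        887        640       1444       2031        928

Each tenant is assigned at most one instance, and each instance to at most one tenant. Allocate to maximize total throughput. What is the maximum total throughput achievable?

Max total: 12439 ops/s

Optimal: Ridgeline→Machine M4 (2113 ops/s), Juno→Machine M7 (2359 ops/s), Apex→Machine M1 (1894 ops/s), Harbor→Machine M6 (1868 ops/s), Pioneer→Machine M3 (2031 ops/s), Umbra→Machine M2 (2174 ops/s) — total 2113+2359+1894+1868+2031+2174 = 12439 ops/s.
Row-greedy (each tenant in turn takes its best remaining instance) gives 11468 ops/s, worse by 971.
Every other assignment is strictly worse.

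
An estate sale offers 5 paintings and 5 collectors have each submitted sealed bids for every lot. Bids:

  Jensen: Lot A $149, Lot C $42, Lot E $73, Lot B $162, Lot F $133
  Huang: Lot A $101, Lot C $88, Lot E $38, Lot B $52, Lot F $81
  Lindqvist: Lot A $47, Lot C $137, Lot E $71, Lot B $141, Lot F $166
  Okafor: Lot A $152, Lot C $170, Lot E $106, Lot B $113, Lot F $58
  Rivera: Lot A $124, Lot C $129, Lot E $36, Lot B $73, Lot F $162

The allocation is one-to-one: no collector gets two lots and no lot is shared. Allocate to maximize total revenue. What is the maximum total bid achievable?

Maximum total: $668

Optimal: Jensen→Lot B ($162), Huang→Lot A ($101), Lindqvist→Lot C ($137), Okafor→Lot E ($106), Rivera→Lot F ($162) — total 162+101+137+106+162 = $668.
Max-entry greedy (repeatedly take the single best remaining cell) gives $660, worse by 8.
Next-best assignment: Jensen→Lot B, Huang→Lot A, Lindqvist→Lot E, Okafor→Lot C, Rivera→Lot F = $666.
Swapping Huang↔Rivera (Huang→Lot F $81, Rivera→Lot A $124) loses 58.
No other one-to-one assignment exceeds $668.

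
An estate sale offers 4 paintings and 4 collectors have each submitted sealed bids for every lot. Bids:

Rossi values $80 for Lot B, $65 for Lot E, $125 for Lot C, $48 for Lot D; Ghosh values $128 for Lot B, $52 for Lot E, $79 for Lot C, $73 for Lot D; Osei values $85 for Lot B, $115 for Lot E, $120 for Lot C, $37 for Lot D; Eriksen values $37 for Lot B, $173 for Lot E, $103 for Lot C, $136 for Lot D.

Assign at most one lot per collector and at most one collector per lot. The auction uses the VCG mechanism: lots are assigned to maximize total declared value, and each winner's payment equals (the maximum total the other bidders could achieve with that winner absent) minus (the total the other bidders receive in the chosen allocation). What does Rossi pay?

Efficient allocation: Rossi→Lot C ($125), Ghosh→Lot B ($128), Osei→Lot E ($115), Eriksen→Lot D ($136); total welfare W = $504.
Rossi receives Lot C at value $125, so the others get W − 125 = $379.
Without Rossi: best allocation of the remaining 3 bidders over all 4 lots is Ghosh→Lot B ($128), Osei→Lot C ($120), Eriksen→Lot E ($173), total $421.
VCG payment = (others' best without Rossi) − (others' welfare with Rossi) = 421 − 379 = $42.

Rossi pays $42.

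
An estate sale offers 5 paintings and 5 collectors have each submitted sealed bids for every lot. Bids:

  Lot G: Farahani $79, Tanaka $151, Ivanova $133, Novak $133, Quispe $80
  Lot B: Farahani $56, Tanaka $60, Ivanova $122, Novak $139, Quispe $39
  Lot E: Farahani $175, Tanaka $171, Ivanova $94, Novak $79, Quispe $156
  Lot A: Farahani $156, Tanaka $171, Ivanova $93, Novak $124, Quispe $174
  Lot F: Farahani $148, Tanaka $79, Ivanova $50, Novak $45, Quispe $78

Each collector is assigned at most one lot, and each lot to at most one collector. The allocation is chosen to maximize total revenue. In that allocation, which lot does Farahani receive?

Treat this as an assignment problem: match each collector to one lot.
Optimal: Farahani→Lot F ($148), Tanaka→Lot E ($171), Ivanova→Lot G ($133), Novak→Lot B ($139), Quispe→Lot A ($174) — total 148+171+133+139+174 = $765.
Max-entry greedy (repeatedly take the single best remaining cell) gives $689, worse by 76.
Next-best assignment: Farahani→Lot F, Tanaka→Lot E, Ivanova→Lot B, Novak→Lot G, Quispe→Lot A = $748.
Farahani's own top lot is Lot E ($175), but forcing Farahani→Lot E and reassigning the rest optimally gives only $700 — worse by 65.

Farahani receives Lot F.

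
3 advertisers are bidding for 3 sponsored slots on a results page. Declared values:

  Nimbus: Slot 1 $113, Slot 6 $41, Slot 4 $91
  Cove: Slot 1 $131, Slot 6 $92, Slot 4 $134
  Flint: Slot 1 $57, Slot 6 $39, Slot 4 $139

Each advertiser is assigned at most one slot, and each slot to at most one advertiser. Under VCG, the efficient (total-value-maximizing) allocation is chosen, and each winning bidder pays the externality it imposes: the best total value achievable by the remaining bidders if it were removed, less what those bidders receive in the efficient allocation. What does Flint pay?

Flint pays $42.

Efficient allocation: Nimbus→Slot 1 ($113), Cove→Slot 6 ($92), Flint→Slot 4 ($139); total welfare W = $344.
Flint receives Slot 4 at value $139, so the others get W − 139 = $205.
Without Flint: best allocation of the remaining 2 bidders over all 3 slots is Nimbus→Slot 1 ($113), Cove→Slot 4 ($134), total $247.
VCG payment = (others' best without Flint) − (others' welfare with Flint) = 247 − 205 = $42.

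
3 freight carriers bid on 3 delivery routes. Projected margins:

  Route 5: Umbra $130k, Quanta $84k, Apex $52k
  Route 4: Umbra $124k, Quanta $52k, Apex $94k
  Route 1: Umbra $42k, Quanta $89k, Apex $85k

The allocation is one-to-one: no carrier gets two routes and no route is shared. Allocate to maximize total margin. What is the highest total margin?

Maximum total: $313k

This is a one-to-one assignment (maximum-weight bipartite matching).
Optimal: Umbra→Route 5 ($130k), Quanta→Route 1 ($89k), Apex→Route 4 ($94k) — total 130+89+94 = $313k.
Next-best assignment: Umbra→Route 4, Quanta→Route 5, Apex→Route 1 = $293k.
Checked against all permutations: $313k is optimal.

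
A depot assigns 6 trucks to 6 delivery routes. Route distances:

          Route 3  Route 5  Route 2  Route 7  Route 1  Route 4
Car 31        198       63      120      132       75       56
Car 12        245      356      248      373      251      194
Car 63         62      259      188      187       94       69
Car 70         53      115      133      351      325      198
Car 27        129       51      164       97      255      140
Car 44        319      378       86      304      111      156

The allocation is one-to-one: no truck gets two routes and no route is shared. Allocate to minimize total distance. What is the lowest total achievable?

Min total: 587 km

Optimal: Car 31→Route 5 (63 km), Car 12→Route 4 (194 km), Car 63→Route 1 (94 km), Car 70→Route 3 (53 km), Car 27→Route 7 (97 km), Car 44→Route 2 (86 km) — total 63+194+94+53+97+86 = 587 km.
Column-greedy (each route in turn goes to its cheapest remaining truck) gives 610 km, worse by 23.
Next-best assignment: Car 31→Route 7, Car 12→Route 4, Car 63→Route 1, Car 70→Route 3, Car 27→Route 5, Car 44→Route 2 = 610 km.
No other one-to-one assignment undercuts 587 km.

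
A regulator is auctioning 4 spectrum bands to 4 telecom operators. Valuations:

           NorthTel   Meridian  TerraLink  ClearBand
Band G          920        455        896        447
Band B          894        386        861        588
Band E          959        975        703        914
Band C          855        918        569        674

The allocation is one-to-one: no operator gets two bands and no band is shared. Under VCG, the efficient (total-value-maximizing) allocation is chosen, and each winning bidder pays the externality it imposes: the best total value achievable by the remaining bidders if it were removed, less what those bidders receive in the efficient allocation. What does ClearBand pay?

Efficient allocation: NorthTel→Band B ($894M), Meridian→Band C ($918M), TerraLink→Band G ($896M), ClearBand→Band E ($914M); total welfare W = $3622M.
ClearBand receives Band E at value $914M, so the others get W − 914 = $2708M.
Without ClearBand: best allocation of the remaining 3 bidders over all 4 bands is NorthTel→Band E ($959M), Meridian→Band C ($918M), TerraLink→Band G ($896M), total $2773M.
VCG payment = (others' best without ClearBand) − (others' welfare with ClearBand) = 2773 − 2708 = $65M.

ClearBand pays $65M.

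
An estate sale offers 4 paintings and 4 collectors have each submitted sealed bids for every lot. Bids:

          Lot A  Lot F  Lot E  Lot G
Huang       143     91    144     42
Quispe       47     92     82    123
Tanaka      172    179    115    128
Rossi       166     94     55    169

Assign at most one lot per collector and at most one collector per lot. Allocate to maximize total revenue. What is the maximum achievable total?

Max total: $612

This is a one-to-one assignment (maximum-weight bipartite matching).
Optimal: Huang→Lot E ($144), Quispe→Lot G ($123), Tanaka→Lot F ($179), Rossi→Lot A ($166) — total 144+123+179+166 = $612.
Column-greedy (each lot in turn goes to its best remaining collector) gives $533, worse by 79.
No other one-to-one assignment exceeds $612.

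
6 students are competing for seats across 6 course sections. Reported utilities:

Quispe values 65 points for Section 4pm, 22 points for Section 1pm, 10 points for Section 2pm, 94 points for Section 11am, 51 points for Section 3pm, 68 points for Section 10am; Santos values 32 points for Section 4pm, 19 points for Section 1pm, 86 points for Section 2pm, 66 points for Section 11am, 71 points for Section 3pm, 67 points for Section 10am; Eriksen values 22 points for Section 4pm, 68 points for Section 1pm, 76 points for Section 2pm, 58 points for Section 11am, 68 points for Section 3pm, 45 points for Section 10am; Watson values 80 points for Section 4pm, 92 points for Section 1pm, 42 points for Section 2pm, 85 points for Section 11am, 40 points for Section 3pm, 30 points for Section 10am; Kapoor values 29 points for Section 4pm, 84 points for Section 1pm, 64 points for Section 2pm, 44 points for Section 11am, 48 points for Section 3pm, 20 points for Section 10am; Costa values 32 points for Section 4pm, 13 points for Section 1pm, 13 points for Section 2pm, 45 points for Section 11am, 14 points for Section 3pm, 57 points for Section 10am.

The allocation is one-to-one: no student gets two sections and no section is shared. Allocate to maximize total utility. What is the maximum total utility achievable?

Optimal: Quispe→Section 11am (94 points), Santos→Section 2pm (86 points), Eriksen→Section 3pm (68 points), Watson→Section 4pm (80 points), Kapoor→Section 1pm (84 points), Costa→Section 10am (57 points) — total 94+86+68+80+84+57 = 469 points.
Next-best assignment: Quispe→Section 11am, Santos→Section 3pm, Eriksen→Section 2pm, Watson→Section 4pm, Kapoor→Section 1pm, Costa→Section 10am = 462 points.
Swapping Watson↔Quispe (Watson→Section 11am 85 points, Quispe→Section 4pm 65 points) loses 24.

Max total: 469 points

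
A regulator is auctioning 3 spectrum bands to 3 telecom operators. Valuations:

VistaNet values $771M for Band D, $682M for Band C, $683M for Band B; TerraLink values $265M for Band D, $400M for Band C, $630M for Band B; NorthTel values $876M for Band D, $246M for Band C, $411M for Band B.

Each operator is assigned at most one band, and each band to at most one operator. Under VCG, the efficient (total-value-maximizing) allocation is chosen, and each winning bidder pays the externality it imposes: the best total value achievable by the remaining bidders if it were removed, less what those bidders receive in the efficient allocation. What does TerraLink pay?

TerraLink pays $1M.

Efficient allocation: VistaNet→Band C ($682M), TerraLink→Band B ($630M), NorthTel→Band D ($876M); total welfare W = $2188M.
TerraLink receives Band B at value $630M, so the others get W − 630 = $1558M.
Without TerraLink: best allocation of the remaining 2 bidders over all 3 bands is VistaNet→Band B ($683M), NorthTel→Band D ($876M), total $1559M.
VCG payment = (others' best without TerraLink) − (others' welfare with TerraLink) = 1559 − 1558 = $1M.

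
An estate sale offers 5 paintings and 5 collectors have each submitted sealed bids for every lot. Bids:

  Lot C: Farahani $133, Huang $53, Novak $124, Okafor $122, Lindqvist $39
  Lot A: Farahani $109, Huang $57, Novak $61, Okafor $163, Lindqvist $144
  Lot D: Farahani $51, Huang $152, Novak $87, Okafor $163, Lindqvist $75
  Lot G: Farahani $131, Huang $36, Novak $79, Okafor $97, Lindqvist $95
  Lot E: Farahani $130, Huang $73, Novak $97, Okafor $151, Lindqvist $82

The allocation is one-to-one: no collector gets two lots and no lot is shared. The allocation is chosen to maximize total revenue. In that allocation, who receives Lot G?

Farahani receives Lot G.

Optimal: Farahani→Lot G ($131), Huang→Lot D ($152), Novak→Lot C ($124), Okafor→Lot E ($151), Lindqvist→Lot A ($144) — total 131+152+124+151+144 = $702.
Max-entry greedy (repeatedly take the single best remaining cell) gives $640, worse by 62.
Farahani's own top lot is Lot C ($133), but forcing Farahani→Lot C and reassigning the rest optimally gives only $659 — worse by 43.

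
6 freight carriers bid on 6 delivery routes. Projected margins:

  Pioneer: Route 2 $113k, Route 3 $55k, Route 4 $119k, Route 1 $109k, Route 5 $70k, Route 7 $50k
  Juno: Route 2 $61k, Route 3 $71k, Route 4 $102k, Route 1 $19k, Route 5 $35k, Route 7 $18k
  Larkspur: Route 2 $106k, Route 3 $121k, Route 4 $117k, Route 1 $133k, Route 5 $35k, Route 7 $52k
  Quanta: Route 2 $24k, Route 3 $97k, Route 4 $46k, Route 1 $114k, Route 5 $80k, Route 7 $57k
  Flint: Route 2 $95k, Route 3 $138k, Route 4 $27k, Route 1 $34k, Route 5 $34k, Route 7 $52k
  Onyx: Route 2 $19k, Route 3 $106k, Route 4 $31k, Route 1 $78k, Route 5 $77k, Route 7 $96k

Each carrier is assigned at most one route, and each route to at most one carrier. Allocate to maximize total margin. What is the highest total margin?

Maximum total: $662k

Optimal: Pioneer→Route 2 ($113k), Juno→Route 4 ($102k), Larkspur→Route 1 ($133k), Quanta→Route 5 ($80k), Flint→Route 3 ($138k), Onyx→Route 7 ($96k) — total 113+102+133+80+138+96 = $662k.
Max-entry greedy (repeatedly take the single best remaining cell) gives $627k, worse by 35.
Next-best assignment: Pioneer→Route 1, Juno→Route 4, Larkspur→Route 2, Quanta→Route 5, Flint→Route 3, Onyx→Route 7 = $631k.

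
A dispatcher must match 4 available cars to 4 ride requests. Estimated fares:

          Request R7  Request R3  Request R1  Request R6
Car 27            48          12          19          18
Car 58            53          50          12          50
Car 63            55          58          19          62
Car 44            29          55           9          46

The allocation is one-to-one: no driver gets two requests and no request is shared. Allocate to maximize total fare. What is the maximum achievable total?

Treat this as an assignment problem: match each driver to one request.
Optimal: Car 27→Request R1 ($19), Car 58→Request R7 ($53), Car 63→Request R6 ($62), Car 44→Request R3 ($55) — total 19+53+62+55 = $189.
Column-greedy (each request in turn goes to its best remaining driver) gives $179, worse by 10.
Next-best assignment: Car 27→Request R1, Car 58→Request R6, Car 63→Request R7, Car 44→Request R3 = $179.

Max total: $189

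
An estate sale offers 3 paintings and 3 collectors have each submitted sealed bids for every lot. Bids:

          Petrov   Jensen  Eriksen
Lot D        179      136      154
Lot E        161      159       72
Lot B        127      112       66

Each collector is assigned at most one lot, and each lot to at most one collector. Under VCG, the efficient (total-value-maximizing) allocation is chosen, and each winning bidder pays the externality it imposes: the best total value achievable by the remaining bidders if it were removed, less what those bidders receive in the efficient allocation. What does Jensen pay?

Efficient allocation: Petrov→Lot B ($127), Jensen→Lot E ($159), Eriksen→Lot D ($154); total welfare W = $440.
Jensen receives Lot E at value $159, so the others get W − 159 = $281.
Without Jensen: best allocation of the remaining 2 bidders over all 3 lots is Petrov→Lot E ($161), Eriksen→Lot D ($154), total $315.
VCG payment = (others' best without Jensen) − (others' welfare with Jensen) = 315 − 281 = $34.

Jensen pays $34.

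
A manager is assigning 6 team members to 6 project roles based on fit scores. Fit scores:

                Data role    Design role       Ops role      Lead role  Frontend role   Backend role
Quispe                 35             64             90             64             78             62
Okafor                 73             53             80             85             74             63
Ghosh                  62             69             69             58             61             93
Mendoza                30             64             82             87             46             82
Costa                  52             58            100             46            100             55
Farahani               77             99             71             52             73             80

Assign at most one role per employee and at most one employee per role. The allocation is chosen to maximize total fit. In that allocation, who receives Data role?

Okafor receives Data role.

This is the linear assignment problem.
Optimal: Quispe→Ops role (90 pts), Okafor→Data role (73 pts), Ghosh→Backend role (93 pts), Mendoza→Lead role (87 pts), Costa→Frontend role (100 pts), Farahani→Design role (99 pts) — total 90+73+93+87+100+99 = 542 pts.
Max-entry greedy (repeatedly take the single best remaining cell) gives 530 pts, worse by 12.
Next-best assignment: Quispe→Frontend role, Okafor→Data role, Ghosh→Backend role, Mendoza→Lead role, Costa→Ops role, Farahani→Design role = 530 pts.
Okafor's own top role is Lead role (85 pts), but forcing Okafor→Lead role and reassigning the rest optimally gives only 518 pts — worse by 24.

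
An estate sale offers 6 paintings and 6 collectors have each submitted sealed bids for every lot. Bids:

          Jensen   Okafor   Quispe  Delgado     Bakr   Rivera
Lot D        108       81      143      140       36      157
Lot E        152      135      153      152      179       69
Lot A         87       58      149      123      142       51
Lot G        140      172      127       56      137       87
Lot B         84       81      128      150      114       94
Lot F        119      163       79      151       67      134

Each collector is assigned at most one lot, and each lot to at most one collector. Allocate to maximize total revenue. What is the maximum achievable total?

This is the linear assignment problem.
Optimal: Jensen→Lot G ($140), Okafor→Lot F ($163), Quispe→Lot A ($149), Delgado→Lot B ($150), Bakr→Lot E ($179), Rivera→Lot D ($157) — total 140+163+149+150+179+157 = $938.
Row-greedy (each collector in turn takes its best remaining lot) gives $895, worse by 43.
Next-best assignment: Jensen→Lot F, Okafor→Lot G, Quispe→Lot A, Delgado→Lot B, Bakr→Lot E, Rivera→Lot D = $926.
Swapping Bakr↔Rivera (Bakr→Lot D $36, Rivera→Lot E $69) loses 231.
Every other assignment is strictly worse.

Max total: $938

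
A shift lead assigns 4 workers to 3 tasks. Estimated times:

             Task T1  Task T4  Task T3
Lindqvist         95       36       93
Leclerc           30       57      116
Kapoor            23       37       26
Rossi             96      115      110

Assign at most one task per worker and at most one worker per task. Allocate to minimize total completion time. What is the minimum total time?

Min total: 92 min

This is the linear assignment problem.
Optimal: Leclerc→Task T1 (30 min), Lindqvist→Task T4 (36 min), Kapoor→Task T3 (26 min) — total 30+36+26 = 92 min.
Min-entry greedy (repeatedly take the single cheapest remaining cell) gives 169 min, worse by 77.
Next-best assignment: Rossi→Task T1, Lindqvist→Task T4, Kapoor→Task T3 = 158 min.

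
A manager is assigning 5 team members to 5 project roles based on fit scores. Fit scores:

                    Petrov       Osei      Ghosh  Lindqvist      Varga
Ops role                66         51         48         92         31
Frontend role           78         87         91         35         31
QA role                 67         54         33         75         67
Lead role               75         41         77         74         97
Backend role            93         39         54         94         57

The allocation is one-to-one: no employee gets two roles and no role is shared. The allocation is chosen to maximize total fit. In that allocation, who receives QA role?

This is the linear assignment problem.
Optimal: Petrov→Backend role (93 pts), Osei→QA role (54 pts), Ghosh→Frontend role (91 pts), Lindqvist→Ops role (92 pts), Varga→Lead role (97 pts) — total 93+54+91+92+97 = 427 pts.
Row-greedy (each employee in turn takes its best remaining role) gives 416 pts, worse by 11.
Next-best assignment: Petrov→Backend role, Osei→Frontend role, Ghosh→Lead role, Lindqvist→Ops role, Varga→QA role = 416 pts.
Every other assignment is strictly worse.
Osei's own top role is Frontend role (87 pts), but forcing Osei→Frontend role and reassigning the rest optimally gives only 416 pts — worse by 11.

Osei receives QA role.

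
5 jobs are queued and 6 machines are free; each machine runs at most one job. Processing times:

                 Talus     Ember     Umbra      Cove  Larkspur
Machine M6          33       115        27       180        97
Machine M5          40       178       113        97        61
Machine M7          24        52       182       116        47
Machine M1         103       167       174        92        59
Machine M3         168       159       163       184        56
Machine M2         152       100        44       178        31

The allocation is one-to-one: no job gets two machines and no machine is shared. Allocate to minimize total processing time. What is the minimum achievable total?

This is the linear assignment problem.
Optimal: Talus→Machine M5 (40 min), Ember→Machine M7 (52 min), Umbra→Machine M6 (27 min), Cove→Machine M1 (92 min), Larkspur→Machine M2 (31 min) — total 40+52+27+92+31 = 242 min.
Min-entry greedy (repeatedly take the single cheapest remaining cell) gives 333 min, worse by 91.
Every other assignment is strictly worse.

Minimum total: 242 min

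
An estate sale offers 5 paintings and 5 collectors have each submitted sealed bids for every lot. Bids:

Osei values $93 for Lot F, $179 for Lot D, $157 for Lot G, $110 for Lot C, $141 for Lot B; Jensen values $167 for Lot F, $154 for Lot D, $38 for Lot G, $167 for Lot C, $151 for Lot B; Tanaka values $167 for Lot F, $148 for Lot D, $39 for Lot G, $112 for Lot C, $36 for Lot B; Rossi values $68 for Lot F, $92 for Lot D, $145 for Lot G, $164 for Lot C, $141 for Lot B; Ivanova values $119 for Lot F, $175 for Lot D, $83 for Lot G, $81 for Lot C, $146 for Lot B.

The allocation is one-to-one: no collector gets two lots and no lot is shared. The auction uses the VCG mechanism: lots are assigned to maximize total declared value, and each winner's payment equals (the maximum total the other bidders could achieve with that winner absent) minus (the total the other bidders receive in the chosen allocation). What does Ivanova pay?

Ivanova pays $22.

Efficient allocation: Osei→Lot G ($157), Jensen→Lot B ($151), Tanaka→Lot F ($167), Rossi→Lot C ($164), Ivanova→Lot D ($175); total welfare W = $814.
Ivanova receives Lot D at value $175, so the others get W − 175 = $639.
Without Ivanova: best allocation of the remaining 4 bidders over all 5 lots is Osei→Lot D ($179), Jensen→Lot B ($151), Tanaka→Lot F ($167), Rossi→Lot C ($164), total $661.
VCG payment = (others' best without Ivanova) − (others' welfare with Ivanova) = 661 − 639 = $22.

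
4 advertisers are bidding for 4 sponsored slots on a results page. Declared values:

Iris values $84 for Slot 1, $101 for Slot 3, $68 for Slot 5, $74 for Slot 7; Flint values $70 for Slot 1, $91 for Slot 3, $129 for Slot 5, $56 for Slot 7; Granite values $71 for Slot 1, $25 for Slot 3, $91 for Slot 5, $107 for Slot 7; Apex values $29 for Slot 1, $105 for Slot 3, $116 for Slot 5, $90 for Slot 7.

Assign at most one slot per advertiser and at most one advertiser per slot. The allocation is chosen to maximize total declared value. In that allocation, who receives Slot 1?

Iris receives Slot 1.

Optimal: Iris→Slot 1 ($84), Flint→Slot 5 ($129), Granite→Slot 7 ($107), Apex→Slot 3 ($105) — total 84+129+107+105 = $425.
Row-greedy (each advertiser in turn takes its best remaining slot) gives $366, worse by 59.
Next-best assignment: Iris→Slot 1, Flint→Slot 3, Granite→Slot 7, Apex→Slot 5 = $398.
Iris's own top slot is Slot 3 ($101), but forcing Iris→Slot 3 and reassigning the rest optimally gives only $394 — worse by 31.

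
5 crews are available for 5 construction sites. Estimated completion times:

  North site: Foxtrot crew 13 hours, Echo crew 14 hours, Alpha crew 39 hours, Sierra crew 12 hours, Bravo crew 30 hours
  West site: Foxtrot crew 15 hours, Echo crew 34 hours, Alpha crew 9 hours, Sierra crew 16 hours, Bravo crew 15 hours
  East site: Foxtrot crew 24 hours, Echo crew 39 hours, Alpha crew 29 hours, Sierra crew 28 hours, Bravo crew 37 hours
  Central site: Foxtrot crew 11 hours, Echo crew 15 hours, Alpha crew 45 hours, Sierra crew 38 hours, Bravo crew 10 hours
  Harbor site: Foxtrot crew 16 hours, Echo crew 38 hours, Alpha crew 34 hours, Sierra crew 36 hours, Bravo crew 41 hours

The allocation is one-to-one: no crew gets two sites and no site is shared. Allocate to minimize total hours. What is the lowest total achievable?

Optimal: Foxtrot crew→Harbor site (16 hours), Echo crew→North site (14 hours), Alpha crew→West site (9 hours), Sierra crew→East site (28 hours), Bravo crew→Central site (10 hours) — total 16+14+9+28+10 = 77 hours.
Column-greedy (each site in turn goes to its cheapest remaining crew) gives 93 hours, worse by 16.
Next-best assignment: Foxtrot crew→Harbor site, Echo crew→North site, Alpha crew→East site, Sierra crew→West site, Bravo crew→Central site = 85 hours.
No other one-to-one assignment undercuts 77 hours.

Minimum total: 77 hours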